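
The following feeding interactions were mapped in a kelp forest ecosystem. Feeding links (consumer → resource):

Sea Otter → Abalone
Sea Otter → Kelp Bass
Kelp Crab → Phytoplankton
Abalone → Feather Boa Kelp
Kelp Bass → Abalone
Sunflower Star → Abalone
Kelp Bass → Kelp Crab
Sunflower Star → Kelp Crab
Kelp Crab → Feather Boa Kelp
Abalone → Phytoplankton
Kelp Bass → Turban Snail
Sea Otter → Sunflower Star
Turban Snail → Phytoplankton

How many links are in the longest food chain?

One longest chain: Phytoplankton → Kelp Crab → Kelp Bass → Sea Otter.
It has 4 species and 3 links.

3 links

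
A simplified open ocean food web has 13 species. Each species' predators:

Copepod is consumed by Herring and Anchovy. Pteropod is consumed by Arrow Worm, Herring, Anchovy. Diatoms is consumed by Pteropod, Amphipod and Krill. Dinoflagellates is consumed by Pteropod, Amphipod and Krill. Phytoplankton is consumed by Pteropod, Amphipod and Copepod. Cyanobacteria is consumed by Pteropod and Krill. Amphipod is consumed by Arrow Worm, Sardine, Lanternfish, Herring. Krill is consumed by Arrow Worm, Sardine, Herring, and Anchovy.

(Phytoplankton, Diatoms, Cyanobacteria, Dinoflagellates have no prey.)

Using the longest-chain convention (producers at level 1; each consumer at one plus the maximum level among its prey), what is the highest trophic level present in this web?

Producers (level 1): Phytoplankton, Diatoms, Cyanobacteria, Dinoflagellates.
Diatoms → Krill → Anchovy gives Anchovy level 3.
No species has a prey at level 3, so no species reaches level 4.

3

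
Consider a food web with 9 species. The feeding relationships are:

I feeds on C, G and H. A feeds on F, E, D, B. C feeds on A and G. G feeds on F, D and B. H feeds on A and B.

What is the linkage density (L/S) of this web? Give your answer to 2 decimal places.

There are L = 14 links among S = 9 species.
L/S = 14/9 = 1.5556 ≈ 1.56.

L/S = 1.56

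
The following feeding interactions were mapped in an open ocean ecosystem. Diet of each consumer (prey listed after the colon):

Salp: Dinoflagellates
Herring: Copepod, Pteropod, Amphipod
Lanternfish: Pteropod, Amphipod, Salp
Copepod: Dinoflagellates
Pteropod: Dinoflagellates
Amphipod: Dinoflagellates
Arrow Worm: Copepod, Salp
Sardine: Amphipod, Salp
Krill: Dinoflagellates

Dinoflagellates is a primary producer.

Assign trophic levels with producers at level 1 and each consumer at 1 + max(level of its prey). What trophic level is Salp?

Trophic level 2

Dinoflagellates is a producer → level 1.
Salp eats Dinoflagellates → level 2.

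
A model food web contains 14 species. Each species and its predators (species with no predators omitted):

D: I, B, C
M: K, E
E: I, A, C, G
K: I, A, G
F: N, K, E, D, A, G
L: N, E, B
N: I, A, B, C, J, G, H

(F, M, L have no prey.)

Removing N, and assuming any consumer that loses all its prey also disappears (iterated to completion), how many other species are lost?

2

Remove N.
Round 1: J (all prey gone), H (all prey gone) → extinct.
No further losses. Total secondary extinctions: 2.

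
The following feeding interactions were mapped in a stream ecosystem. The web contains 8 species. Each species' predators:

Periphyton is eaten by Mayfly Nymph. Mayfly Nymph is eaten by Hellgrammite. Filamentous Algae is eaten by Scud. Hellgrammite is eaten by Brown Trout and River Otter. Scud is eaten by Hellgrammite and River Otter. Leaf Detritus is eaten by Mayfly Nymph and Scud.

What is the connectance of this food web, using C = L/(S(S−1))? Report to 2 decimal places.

C = 0.16

The web has S = 8 species and L = 9 feeding links.
C = L / (S(S−1)) = 9 / 56 = 0.1607 ≈ 0.16.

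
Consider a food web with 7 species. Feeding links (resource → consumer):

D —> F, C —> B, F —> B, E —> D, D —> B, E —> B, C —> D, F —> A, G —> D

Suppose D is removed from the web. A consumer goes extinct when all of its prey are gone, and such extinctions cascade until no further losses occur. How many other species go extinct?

Remove D.
Round 1: F (all prey gone) → extinct.
Round 2: A (all prey gone) → extinct.
No further losses. Total secondary extinctions: 2.

2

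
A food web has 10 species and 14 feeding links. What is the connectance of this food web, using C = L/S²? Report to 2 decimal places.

C = 0.14

The web has S = 10 species and L = 14 feeding links.
C = L / S² = 14 / 100 = 0.1400 ≈ 0.14.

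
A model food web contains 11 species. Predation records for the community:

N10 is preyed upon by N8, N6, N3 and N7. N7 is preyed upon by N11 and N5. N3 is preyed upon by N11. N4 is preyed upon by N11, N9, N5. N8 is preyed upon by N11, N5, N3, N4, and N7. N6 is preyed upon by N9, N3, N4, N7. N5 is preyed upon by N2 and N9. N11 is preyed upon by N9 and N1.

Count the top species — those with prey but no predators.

3

Top species (has prey, but nothing eats it): N9, N2, N1.
Count: 3.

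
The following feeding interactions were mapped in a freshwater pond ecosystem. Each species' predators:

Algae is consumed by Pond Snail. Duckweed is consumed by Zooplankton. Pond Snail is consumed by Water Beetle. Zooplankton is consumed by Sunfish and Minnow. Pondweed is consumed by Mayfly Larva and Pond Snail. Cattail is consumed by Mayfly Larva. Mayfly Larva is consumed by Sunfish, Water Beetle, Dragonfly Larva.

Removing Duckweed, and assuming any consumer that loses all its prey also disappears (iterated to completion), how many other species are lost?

Remove Duckweed.
Round 1: Zooplankton (all prey gone) → extinct.
Round 2: Minnow (all prey gone) → extinct.
No further losses. Total secondary extinctions: 2.

2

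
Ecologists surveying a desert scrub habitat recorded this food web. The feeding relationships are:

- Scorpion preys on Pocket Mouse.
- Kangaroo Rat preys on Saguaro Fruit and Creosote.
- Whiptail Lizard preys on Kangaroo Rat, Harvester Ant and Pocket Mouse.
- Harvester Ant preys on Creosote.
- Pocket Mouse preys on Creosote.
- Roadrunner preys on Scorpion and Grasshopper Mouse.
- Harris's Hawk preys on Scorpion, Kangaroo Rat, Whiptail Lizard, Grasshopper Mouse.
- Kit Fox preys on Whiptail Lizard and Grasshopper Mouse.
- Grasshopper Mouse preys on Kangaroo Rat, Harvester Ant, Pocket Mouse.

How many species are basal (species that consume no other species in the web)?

Basal species (no prey listed): Saguaro Fruit, Creosote.
Count: 2.

2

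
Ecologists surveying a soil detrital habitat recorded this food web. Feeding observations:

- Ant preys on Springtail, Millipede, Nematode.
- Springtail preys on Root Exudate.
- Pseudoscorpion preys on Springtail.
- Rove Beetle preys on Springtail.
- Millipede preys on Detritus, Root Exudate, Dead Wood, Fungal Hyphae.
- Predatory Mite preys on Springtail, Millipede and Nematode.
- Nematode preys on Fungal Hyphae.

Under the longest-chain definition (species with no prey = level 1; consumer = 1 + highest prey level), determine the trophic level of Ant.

Root Exudate has no prey (basal) → level 1.
Springtail eats Root Exudate → level 2.
Ant eats Springtail (level 2); other prey at levels: Nematode 2, Millipede 2 → level 3.

Trophic level 3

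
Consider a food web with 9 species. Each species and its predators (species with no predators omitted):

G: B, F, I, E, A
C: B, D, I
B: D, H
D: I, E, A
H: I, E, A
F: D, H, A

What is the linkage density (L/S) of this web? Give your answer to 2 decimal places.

L/S = 2.11

There are L = 19 links among S = 9 species.
L/S = 19/9 = 2.1111 ≈ 2.11.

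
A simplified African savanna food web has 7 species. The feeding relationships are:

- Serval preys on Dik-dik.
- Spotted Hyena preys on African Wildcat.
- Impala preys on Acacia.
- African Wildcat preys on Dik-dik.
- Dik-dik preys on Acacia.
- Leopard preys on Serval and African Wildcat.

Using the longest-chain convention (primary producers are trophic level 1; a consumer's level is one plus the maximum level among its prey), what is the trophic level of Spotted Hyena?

Trophic level 4

Acacia is a producer → level 1.
Dik-dik eats Acacia → level 2.
African Wildcat eats Dik-dik → level 3.
Spotted Hyena eats African Wildcat → level 4.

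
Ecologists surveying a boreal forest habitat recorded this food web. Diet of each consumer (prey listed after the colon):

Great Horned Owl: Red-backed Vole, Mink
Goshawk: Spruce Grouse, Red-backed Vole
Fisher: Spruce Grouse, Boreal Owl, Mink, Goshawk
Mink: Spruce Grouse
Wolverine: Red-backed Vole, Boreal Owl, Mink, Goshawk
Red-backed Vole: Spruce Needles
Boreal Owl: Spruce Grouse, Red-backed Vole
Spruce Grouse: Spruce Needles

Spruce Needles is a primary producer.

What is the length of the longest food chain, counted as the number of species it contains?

One longest chain: Spruce Needles → Spruce Grouse → Boreal Owl → Fisher.
It has 4 species and 3 links.

4 species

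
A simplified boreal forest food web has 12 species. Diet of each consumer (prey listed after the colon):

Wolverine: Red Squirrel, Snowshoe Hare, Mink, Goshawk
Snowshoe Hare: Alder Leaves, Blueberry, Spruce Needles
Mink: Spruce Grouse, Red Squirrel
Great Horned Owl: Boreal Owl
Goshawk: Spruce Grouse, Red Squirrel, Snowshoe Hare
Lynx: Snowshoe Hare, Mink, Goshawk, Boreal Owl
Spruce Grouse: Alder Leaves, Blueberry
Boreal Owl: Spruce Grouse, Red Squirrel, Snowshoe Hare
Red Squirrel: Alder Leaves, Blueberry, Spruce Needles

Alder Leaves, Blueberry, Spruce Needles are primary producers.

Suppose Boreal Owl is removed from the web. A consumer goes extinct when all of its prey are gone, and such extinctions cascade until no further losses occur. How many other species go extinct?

1

Remove Boreal Owl.
Round 1: Great Horned Owl (all prey gone) → extinct.
No further losses. Total secondary extinctions: 1.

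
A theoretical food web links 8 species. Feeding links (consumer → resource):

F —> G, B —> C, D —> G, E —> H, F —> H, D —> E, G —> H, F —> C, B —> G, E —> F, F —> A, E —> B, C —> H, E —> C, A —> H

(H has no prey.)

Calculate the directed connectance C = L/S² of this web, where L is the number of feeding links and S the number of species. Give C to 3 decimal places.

The web has S = 8 species and L = 15 feeding links.
C = L / S² = 15 / 64 = 0.2344 ≈ 0.234.

C = 0.234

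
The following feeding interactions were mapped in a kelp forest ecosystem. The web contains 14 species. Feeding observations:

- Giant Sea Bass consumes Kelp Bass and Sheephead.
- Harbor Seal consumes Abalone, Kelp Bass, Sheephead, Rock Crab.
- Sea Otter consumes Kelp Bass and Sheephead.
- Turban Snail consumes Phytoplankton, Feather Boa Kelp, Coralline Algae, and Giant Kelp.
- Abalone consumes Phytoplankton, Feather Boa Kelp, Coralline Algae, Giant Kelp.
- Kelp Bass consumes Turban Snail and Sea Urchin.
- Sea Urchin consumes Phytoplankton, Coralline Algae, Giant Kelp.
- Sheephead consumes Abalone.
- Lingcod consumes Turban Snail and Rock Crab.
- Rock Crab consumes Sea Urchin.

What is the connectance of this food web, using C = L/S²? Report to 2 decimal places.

C = 0.13

The web has S = 14 species and L = 25 feeding links.
C = L / S² = 25 / 196 = 0.1276 ≈ 0.13.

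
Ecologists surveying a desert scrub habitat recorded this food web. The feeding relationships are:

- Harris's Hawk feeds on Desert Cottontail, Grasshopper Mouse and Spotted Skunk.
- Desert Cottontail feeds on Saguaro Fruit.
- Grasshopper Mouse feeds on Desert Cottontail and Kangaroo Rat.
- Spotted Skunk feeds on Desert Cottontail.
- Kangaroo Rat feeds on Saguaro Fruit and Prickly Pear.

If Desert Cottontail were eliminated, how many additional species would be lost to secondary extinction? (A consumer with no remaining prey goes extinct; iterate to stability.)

Remove Desert Cottontail.
Round 1: Spotted Skunk (all prey gone) → extinct.
No further losses. Total secondary extinctions: 1.

1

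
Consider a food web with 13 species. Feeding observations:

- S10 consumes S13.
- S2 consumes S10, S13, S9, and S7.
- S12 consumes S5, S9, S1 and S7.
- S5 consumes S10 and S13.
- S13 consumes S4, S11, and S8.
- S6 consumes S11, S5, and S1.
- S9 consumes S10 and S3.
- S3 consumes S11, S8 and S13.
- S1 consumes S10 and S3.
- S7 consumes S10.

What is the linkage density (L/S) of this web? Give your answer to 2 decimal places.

L/S = 1.92

There are L = 25 links among S = 13 species.
L/S = 25/13 = 1.9231 ≈ 1.92.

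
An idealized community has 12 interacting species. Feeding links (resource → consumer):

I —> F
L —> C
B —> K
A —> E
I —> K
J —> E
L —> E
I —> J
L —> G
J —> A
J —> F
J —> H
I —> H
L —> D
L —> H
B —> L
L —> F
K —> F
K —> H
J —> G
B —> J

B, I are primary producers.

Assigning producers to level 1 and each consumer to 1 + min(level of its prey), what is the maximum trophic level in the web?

3

Producers (level 1): B, I.
Following each consumer down to its lowest-level prey: B → J → A (levels 1 through 3).
All prey of A (J 2) are at level 2 or above, so A is at level 1 + 2 = 3.
Every consumer has at least one prey at level 2 or below, so none exceeds level 3.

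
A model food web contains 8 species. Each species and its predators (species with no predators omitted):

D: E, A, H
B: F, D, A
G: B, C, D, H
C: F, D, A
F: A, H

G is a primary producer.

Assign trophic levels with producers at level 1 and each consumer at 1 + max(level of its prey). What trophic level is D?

G is a producer → level 1.
B eats G → level 2.
D eats B (level 2); other prey at levels: G 1, C 2 → level 3.

Trophic level 3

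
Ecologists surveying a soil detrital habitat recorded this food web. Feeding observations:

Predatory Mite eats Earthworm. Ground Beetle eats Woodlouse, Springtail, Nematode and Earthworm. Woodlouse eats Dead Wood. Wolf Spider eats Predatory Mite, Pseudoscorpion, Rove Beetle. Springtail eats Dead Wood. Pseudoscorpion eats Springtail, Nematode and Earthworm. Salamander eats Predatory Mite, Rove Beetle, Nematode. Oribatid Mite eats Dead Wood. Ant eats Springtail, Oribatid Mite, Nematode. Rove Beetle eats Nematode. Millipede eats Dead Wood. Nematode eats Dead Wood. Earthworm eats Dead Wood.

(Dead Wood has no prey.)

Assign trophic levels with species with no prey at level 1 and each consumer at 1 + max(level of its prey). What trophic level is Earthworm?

Dead Wood has no prey (basal) → level 1.
Earthworm eats Dead Wood → level 2.

Trophic level 2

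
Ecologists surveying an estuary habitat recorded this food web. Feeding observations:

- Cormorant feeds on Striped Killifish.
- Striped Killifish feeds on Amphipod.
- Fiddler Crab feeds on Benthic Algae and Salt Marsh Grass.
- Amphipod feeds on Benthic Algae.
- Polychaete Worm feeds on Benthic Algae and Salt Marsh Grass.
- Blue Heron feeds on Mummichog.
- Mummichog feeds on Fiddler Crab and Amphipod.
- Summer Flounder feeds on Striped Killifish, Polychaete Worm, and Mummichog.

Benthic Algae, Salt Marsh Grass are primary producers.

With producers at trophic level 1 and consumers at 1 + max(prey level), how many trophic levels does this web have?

Producers (level 1): Benthic Algae, Salt Marsh Grass.
Benthic Algae → Fiddler Crab → Mummichog → Summer Flounder gives Summer Flounder level 4.
No species has a prey at level 4, so no species reaches level 5.

4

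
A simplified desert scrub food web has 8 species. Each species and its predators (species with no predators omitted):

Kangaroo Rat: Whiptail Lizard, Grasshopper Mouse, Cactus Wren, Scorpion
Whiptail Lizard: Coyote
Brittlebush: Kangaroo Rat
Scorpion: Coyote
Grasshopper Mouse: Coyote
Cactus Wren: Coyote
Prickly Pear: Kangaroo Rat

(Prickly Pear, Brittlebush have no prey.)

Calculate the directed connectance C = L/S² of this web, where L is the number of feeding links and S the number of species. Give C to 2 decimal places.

C = 0.16

The web has S = 8 species and L = 10 feeding links.
C = L / S² = 10 / 64 = 0.1562 ≈ 0.16.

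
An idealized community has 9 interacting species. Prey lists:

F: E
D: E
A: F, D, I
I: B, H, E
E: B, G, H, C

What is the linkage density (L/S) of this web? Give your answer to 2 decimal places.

There are L = 12 links among S = 9 species.
L/S = 12/9 = 1.3333 ≈ 1.33.

L/S = 1.33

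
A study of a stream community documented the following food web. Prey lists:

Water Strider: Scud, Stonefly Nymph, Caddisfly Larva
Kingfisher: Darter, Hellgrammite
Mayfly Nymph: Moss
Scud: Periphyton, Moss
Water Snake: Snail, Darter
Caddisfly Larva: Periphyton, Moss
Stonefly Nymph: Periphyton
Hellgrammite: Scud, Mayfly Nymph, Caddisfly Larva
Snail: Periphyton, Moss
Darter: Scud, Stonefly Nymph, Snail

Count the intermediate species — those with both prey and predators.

Intermediate species (has both prey and predators): Scud, Stonefly Nymph, Mayfly Nymph, Caddisfly Larva, Snail, Darter, Hellgrammite.
Count: 7.

7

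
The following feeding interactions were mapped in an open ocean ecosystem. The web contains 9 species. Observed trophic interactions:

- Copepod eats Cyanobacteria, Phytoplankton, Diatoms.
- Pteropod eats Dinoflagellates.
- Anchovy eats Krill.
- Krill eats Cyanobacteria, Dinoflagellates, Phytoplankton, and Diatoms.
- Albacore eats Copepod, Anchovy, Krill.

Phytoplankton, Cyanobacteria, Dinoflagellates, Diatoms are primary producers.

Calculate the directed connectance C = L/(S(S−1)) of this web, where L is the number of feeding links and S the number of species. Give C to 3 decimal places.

C = 0.167

The web has S = 9 species and L = 12 feeding links.
C = L / (S(S−1)) = 12 / 72 = 0.1667 ≈ 0.167.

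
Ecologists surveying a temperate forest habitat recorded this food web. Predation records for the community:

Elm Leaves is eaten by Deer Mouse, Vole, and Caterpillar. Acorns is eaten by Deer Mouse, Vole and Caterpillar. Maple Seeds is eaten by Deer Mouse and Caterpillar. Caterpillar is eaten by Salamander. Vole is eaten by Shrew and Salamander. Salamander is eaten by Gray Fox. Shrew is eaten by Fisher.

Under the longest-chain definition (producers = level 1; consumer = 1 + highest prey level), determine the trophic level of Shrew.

Elm Leaves is a producer → level 1.
Vole eats Elm Leaves (level 1); other prey at levels: Acorns 1 → level 2.
Shrew eats Vole → level 3.

Trophic level 3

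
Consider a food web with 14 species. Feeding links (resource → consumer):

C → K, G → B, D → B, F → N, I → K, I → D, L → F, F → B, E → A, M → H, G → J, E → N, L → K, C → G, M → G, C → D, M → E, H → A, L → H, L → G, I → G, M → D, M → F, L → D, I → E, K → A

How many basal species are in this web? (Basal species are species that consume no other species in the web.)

Basal species (no prey listed): L, I, M, C.
Count: 4.

4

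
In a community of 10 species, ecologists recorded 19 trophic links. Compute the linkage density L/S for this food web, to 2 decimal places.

L/S = 1.90

There are L = 19 links among S = 10 species.
L/S = 19/10 = 1.9000 ≈ 1.90.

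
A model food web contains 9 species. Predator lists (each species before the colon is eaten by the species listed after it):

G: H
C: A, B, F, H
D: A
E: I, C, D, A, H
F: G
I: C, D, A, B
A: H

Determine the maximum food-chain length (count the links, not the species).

One longest chain: E → I → C → F → G → H.
It has 6 species and 5 links.

5 links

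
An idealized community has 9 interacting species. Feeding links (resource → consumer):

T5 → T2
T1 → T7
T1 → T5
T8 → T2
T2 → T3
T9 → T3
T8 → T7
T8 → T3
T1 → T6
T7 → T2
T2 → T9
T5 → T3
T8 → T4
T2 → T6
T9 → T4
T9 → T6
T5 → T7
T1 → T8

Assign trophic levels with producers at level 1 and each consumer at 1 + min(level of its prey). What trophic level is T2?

Trophic level 3

T1 is a producer → level 1.
T5 eats T1 → level 2.
T2 eats T5 → level 3.
No prey of T2 is below level 2, so 3 is the minimum.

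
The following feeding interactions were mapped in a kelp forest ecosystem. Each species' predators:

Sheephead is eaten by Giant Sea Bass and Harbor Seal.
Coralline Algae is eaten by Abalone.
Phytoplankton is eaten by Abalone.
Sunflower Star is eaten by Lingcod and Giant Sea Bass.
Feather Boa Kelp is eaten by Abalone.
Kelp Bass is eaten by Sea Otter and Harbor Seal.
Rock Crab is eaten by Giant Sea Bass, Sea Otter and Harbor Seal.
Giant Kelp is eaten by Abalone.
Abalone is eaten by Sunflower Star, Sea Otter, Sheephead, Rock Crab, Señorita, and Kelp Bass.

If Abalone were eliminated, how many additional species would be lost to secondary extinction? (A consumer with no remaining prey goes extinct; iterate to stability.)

9

Remove Abalone.
Round 1: Rock Crab (all prey gone), Señorita (all prey gone), Sunflower Star (all prey gone), Sheephead (all prey gone), Kelp Bass (all prey gone) → extinct.
Round 2: Lingcod (all prey gone), Harbor Seal (all prey gone), Sea Otter (all prey gone), Giant Sea Bass (all prey gone) → extinct.
No further losses. Total secondary extinctions: 9.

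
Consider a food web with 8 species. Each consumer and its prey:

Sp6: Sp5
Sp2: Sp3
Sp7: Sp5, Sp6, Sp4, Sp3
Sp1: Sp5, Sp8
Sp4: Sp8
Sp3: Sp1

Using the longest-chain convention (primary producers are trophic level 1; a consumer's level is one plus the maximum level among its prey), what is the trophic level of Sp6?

Trophic level 2

Sp5 is a producer → level 1.
Sp6 eats Sp5 → level 2.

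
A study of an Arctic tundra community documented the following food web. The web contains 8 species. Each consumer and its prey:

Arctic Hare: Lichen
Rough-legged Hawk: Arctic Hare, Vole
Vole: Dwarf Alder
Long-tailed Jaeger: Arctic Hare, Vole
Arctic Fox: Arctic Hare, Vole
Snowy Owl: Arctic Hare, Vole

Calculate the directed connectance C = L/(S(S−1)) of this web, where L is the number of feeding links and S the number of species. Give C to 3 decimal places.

The web has S = 8 species and L = 10 feeding links.
C = L / (S(S−1)) = 10 / 56 = 0.1786 ≈ 0.179.

C = 0.179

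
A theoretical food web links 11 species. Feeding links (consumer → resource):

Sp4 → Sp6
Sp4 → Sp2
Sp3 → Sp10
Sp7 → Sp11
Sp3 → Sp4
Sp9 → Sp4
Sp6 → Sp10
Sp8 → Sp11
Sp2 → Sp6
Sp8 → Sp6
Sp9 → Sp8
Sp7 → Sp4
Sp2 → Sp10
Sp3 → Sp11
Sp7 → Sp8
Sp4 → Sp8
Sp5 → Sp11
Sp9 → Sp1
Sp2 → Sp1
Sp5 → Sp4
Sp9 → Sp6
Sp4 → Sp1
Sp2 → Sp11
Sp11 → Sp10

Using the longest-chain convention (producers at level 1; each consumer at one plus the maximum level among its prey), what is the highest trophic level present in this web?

Producers (level 1): Sp1, Sp10.
Sp10 → Sp11 → Sp8 → Sp4 → Sp5 gives Sp5 level 5.
No species has a prey at level 5, so no species reaches level 6.

5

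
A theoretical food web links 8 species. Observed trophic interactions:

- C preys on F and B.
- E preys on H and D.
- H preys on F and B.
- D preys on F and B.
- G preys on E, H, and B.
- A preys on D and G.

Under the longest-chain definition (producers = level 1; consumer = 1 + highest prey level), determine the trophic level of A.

Trophic level 5

B is a producer → level 1.
D eats B (level 1); other prey at levels: F 1 → level 2.
E eats D (level 2); other prey at levels: H 2 → level 3.
G eats E (level 3); other prey at levels: B 1, H 2 → level 4.
A eats G (level 4); other prey at levels: D 2 → level 5.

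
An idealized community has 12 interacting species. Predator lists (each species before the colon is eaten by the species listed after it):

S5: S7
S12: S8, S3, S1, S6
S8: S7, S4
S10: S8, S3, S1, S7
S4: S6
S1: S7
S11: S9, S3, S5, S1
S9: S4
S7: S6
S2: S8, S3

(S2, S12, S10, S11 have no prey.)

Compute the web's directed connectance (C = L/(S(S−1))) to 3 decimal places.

C = 0.159

The web has S = 12 species and L = 21 feeding links.
C = L / (S(S−1)) = 21 / 132 = 0.1591 ≈ 0.159.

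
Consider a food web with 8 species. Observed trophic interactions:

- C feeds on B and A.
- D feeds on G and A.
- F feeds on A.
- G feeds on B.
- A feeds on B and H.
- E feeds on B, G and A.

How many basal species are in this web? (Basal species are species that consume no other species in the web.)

2

Basal species (no prey listed): B, H.
Count: 2.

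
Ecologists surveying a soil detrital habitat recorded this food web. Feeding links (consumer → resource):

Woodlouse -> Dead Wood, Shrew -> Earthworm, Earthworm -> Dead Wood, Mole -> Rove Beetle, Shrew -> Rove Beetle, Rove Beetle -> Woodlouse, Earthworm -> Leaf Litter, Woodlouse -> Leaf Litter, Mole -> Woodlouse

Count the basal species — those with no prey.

Basal species (no prey listed): Dead Wood, Leaf Litter.
Count: 2.

2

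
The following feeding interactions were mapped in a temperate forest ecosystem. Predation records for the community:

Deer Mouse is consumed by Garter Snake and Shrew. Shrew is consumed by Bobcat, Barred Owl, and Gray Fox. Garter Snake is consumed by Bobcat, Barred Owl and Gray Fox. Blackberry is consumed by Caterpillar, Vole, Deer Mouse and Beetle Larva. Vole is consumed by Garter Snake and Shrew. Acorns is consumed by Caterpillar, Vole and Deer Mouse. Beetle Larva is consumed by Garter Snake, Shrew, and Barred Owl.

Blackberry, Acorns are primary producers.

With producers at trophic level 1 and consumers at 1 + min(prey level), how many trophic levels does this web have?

4

Producers (level 1): Blackberry, Acorns.
Following each consumer down to its lowest-level prey: Blackberry → Deer Mouse → Garter Snake → Gray Fox (levels 1 through 4).
All prey of Gray Fox (Garter Snake 3, Shrew 3) are at level 3 or above, so Gray Fox is at level 1 + 3 = 4.
Every consumer has at least one prey at level 3 or below, so none exceeds level 4.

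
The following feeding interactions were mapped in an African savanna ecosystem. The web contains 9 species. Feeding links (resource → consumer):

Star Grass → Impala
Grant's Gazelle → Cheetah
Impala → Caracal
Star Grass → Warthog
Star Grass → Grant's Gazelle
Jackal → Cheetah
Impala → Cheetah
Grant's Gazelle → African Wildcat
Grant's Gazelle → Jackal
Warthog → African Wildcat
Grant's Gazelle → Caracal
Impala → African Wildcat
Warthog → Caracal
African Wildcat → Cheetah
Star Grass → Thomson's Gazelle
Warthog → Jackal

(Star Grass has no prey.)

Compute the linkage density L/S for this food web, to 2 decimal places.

L/S = 1.78

There are L = 16 links among S = 9 species.
L/S = 16/9 = 1.7778 ≈ 1.78.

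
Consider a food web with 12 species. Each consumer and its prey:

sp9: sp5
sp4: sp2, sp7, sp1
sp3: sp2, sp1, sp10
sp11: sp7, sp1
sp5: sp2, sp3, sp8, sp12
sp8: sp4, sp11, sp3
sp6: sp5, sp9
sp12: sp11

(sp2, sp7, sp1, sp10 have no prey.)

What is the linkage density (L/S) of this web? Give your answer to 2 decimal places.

L/S = 1.58

There are L = 19 links among S = 12 species.
L/S = 19/12 = 1.5833 ≈ 1.58.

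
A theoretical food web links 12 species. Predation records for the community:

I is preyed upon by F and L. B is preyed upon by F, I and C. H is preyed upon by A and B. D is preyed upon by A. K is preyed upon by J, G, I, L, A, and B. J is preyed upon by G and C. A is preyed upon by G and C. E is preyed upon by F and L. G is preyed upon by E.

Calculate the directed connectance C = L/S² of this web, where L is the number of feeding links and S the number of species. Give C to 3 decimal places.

The web has S = 12 species and L = 21 feeding links.
C = L / S² = 21 / 144 = 0.1458 ≈ 0.146.

C = 0.146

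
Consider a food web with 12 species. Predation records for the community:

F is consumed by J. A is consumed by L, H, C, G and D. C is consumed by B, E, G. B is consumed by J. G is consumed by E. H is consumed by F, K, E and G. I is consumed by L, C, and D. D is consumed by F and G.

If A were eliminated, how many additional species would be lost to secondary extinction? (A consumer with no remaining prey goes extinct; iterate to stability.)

2

Remove A.
Round 1: H (all prey gone) → extinct.
Round 2: K (all prey gone) → extinct.
No further losses. Total secondary extinctions: 2.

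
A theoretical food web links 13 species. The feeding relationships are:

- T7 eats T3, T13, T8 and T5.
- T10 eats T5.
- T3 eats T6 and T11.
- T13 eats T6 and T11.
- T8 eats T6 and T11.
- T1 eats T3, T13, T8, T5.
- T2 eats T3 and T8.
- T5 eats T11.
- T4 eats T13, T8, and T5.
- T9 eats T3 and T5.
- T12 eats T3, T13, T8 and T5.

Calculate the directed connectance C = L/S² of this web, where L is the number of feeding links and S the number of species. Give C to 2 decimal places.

C = 0.16

The web has S = 13 species and L = 27 feeding links.
C = L / S² = 27 / 169 = 0.1598 ≈ 0.16.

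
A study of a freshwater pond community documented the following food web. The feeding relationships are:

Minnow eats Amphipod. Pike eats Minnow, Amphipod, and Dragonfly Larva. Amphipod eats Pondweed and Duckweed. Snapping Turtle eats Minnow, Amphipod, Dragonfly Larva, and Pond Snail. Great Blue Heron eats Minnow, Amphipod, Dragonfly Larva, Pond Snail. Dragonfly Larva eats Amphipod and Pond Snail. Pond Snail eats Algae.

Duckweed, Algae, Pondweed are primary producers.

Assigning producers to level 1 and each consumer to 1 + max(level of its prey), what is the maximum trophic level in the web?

4

Producers (level 1): Duckweed, Algae, Pondweed.
Duckweed → Amphipod → Minnow → Pike gives Pike level 4.
No species has a prey at level 4, so no species reaches level 5.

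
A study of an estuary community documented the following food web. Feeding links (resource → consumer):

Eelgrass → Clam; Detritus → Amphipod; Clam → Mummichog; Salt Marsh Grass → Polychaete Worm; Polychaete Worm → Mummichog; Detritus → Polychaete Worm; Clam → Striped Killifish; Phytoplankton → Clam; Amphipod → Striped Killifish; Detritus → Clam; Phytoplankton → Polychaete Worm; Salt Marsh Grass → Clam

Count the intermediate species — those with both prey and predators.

Intermediate species (has both prey and predators): Polychaete Worm, Amphipod, Clam.
Count: 3.

3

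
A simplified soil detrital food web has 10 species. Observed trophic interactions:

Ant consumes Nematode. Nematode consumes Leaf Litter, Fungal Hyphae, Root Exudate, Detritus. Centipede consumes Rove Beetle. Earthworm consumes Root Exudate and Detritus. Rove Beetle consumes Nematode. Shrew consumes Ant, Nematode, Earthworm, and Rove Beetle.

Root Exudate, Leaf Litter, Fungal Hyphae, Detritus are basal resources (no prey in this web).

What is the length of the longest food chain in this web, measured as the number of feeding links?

3 links

One longest chain: Root Exudate → Nematode → Ant → Shrew.
It has 4 species and 3 links.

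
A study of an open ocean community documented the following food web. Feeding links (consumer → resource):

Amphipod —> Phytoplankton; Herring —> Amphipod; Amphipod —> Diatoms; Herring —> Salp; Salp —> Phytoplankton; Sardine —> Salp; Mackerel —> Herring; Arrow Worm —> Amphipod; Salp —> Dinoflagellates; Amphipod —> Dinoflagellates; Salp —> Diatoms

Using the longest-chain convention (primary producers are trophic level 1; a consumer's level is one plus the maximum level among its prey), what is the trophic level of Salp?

Dinoflagellates is a producer → level 1.
Salp eats Dinoflagellates (level 1); other prey at levels: Diatoms 1, Phytoplankton 1 → level 2.

Trophic level 2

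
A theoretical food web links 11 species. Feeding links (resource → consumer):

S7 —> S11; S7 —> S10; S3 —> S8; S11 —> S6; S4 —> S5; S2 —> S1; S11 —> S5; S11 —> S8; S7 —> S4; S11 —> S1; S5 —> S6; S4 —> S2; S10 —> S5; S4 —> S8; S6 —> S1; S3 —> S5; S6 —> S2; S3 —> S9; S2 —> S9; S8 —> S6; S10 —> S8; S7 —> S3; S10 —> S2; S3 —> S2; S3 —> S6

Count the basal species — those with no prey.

1

Basal species (no prey listed): S7.
Count: 1.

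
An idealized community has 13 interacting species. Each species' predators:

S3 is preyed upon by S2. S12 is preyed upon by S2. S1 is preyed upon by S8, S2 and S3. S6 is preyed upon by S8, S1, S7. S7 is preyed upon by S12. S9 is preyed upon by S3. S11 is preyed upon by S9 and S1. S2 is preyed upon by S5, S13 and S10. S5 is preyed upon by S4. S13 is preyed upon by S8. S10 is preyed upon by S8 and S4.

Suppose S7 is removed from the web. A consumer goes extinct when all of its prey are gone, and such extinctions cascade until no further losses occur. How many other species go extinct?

1

Remove S7.
Round 1: S12 (all prey gone) → extinct.
No further losses. Total secondary extinctions: 1.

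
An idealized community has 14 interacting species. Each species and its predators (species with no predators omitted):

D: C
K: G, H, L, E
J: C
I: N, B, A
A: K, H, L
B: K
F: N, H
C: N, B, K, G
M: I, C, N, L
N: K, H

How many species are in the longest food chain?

5 species

One longest chain: M → I → A → K → G.
It has 5 species and 4 links.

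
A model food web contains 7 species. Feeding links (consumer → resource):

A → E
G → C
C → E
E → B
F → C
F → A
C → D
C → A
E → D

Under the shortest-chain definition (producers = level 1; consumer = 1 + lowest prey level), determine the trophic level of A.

B is a producer → level 1.
E eats B → level 2.
A eats E → level 3.
No prey of A is below level 2, so 3 is the minimum.

Trophic level 3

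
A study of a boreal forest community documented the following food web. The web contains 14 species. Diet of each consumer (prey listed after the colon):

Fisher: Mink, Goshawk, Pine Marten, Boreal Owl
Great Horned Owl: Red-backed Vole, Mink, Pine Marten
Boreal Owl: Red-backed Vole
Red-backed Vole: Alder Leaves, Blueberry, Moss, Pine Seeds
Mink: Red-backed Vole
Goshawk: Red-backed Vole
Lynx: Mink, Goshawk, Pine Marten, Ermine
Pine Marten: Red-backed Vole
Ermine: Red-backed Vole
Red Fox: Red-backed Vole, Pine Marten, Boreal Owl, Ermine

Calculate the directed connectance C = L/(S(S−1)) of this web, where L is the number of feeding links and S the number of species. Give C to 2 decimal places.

C = 0.13

The web has S = 14 species and L = 24 feeding links.
C = L / (S(S−1)) = 24 / 182 = 0.1319 ≈ 0.13.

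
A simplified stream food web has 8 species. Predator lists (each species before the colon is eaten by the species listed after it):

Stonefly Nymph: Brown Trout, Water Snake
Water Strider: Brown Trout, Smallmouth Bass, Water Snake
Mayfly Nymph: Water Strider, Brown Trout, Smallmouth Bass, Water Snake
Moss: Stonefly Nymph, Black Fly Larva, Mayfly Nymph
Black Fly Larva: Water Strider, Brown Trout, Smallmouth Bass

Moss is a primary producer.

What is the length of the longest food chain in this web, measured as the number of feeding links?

3 links

One longest chain: Moss → Black Fly Larva → Water Strider → Brown Trout.
It has 4 species and 3 links.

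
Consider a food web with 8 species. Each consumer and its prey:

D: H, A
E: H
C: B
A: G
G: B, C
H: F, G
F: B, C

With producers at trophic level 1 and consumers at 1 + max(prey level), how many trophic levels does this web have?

Producers (level 1): B.
B → C → F → H → E gives E level 5.
No species has a prey at level 5, so no species reaches level 6.

5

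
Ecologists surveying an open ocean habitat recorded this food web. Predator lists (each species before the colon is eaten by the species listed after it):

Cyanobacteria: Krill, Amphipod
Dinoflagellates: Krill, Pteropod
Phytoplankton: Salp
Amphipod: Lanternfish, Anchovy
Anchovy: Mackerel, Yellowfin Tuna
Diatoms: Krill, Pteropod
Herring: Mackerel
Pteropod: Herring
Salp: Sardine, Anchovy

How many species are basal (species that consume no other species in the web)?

4

Basal species (no prey listed): Diatoms, Dinoflagellates, Cyanobacteria, Phytoplankton.
Count: 4.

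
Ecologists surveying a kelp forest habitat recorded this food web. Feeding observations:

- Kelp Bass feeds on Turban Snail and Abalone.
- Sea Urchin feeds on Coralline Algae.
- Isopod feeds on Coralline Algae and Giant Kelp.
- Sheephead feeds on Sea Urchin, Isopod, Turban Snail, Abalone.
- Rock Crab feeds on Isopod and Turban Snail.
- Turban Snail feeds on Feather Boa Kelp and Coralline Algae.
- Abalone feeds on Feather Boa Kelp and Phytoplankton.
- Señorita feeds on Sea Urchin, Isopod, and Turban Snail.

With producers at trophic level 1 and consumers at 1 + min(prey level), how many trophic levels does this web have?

Producers (level 1): Phytoplankton, Giant Kelp, Feather Boa Kelp, Coralline Algae.
Following each consumer down to its lowest-level prey: Giant Kelp → Isopod → Señorita (levels 1 through 3).
All prey of Señorita (Isopod 2, Turban Snail 2, Sea Urchin 2) are at level 2 or above, so Señorita is at level 1 + 2 = 3.
Every consumer has at least one prey at level 2 or below, so none exceeds level 3.

3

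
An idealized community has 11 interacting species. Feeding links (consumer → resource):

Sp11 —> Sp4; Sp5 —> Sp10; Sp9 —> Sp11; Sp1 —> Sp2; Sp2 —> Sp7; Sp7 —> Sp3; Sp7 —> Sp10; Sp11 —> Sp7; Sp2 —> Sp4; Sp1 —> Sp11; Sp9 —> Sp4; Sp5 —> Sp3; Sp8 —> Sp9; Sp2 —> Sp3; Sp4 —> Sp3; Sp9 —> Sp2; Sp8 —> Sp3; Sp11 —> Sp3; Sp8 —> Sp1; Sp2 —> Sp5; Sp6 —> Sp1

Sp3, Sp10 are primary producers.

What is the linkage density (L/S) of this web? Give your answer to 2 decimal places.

There are L = 21 links among S = 11 species.
L/S = 21/11 = 1.9091 ≈ 1.91.

L/S = 1.91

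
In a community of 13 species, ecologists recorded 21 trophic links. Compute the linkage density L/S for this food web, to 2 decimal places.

There are L = 21 links among S = 13 species.
L/S = 21/13 = 1.6154 ≈ 1.62.

L/S = 1.62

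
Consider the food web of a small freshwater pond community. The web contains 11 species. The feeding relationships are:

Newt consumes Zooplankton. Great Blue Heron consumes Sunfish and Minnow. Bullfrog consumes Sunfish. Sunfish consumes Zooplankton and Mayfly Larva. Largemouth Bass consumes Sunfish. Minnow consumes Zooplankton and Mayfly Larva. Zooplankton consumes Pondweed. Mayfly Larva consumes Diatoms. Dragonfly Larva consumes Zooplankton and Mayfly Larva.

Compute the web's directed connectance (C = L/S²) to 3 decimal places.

C = 0.107

The web has S = 11 species and L = 13 feeding links.
C = L / S² = 13 / 121 = 0.1074 ≈ 0.107.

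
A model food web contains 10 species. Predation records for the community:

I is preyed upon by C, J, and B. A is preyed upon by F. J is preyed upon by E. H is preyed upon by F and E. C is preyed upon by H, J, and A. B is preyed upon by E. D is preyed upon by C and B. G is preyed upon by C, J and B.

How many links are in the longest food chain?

3 links

One longest chain: I → C → A → F.
It has 4 species and 3 links.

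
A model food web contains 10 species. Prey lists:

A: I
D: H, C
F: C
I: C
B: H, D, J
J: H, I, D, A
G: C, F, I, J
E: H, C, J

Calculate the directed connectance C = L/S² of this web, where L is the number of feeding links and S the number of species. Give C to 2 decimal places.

C = 0.19

The web has S = 10 species and L = 19 feeding links.
C = L / S² = 19 / 100 = 0.1900 ≈ 0.19.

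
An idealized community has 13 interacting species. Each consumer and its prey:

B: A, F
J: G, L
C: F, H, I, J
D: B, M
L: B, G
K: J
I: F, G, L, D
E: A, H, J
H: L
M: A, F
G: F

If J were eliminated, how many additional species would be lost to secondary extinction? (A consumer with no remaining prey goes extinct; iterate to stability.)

Remove J.
Round 1: K (all prey gone) → extinct.
No further losses. Total secondary extinctions: 1.

1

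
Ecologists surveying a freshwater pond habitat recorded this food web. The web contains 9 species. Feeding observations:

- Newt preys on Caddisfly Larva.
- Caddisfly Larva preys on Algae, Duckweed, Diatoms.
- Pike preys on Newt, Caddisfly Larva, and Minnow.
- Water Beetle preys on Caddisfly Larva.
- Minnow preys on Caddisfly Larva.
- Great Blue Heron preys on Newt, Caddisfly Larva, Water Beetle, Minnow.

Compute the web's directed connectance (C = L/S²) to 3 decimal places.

C = 0.160

The web has S = 9 species and L = 13 feeding links.
C = L / S² = 13 / 81 = 0.1605 ≈ 0.160.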